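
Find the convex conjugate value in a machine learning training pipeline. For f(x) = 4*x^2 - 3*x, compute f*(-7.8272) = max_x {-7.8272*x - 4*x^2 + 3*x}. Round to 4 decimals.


f*(y) = sup_x {y*x - a*x^2 - b*x} = sup_x {(y-b)*x - a*x^2}
FOC: (y - b) - 2a*x = 0 => x* = (y - b)/(2a)
x* = (-7.8272 + 3)/(2*4) = -0.6034
f*(-7.8272) = (y-b)^2/(4a) = (-7.8272 + 3)^2/(4*4)
= 23.3019/16 = 1.4564


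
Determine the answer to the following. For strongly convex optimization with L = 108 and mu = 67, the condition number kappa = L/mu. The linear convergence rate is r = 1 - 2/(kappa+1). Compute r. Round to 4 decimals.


Step 1: Compute the condition number.
kappa = L/mu = 108/67 = 1.6119
Step 2: Compute the convergence rate.
r = 1 - 2/(kappa + 1) = 1 - 2*mu/(L + mu) = (L - mu)/(L + mu) = 41/175 = 0.2343


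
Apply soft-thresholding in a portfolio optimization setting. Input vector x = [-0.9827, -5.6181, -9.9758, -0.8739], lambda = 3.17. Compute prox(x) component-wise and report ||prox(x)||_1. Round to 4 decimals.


Soft-thresholding with lambda = 3.17:
prox(-0.9827) = sign(-0.9827)*max(|-0.9827| - 3.17, 0) = 0.0
prox(-5.6181) = sign(-5.6181)*max(|-5.6181| - 3.17, 0) = -2.4481
prox(-9.9758) = sign(-9.9758)*max(|-9.9758| - 3.17, 0) = -6.8058
prox(-0.8739) = sign(-0.8739)*max(|-0.8739| - 3.17, 0) = 0.0
prox(x) = [0.0, -2.4481, -6.8058, 0.0]
||prox(x)||_1 = 0.0 + 2.4481 + 6.8058 + 0.0 = 9.2539


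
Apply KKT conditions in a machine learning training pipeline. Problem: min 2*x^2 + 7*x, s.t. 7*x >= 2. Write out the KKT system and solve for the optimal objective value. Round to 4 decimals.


Step 1: Try lambda = 0 (constraint inactive).
x_unc = -7/(2*2) = -1.75
Check: 7*-1.75 = -12.25 < 2 -- violated!
Step 2: Constraint must be active: 7*x = 2
x* = 2/7 = 0.2857 (rounded; the exact value 2/7 is used below)
lambda = (2*2*(2/7) + 7)/7 = 1.1633
Step 3: Compute optimal value.
f(x*) = 2*(2/7)^2 + 7*(2/7) = 2.1633


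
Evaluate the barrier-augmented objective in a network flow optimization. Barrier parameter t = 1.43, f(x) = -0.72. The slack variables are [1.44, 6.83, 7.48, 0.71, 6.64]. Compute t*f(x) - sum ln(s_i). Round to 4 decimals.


Step 1: Compute log-barrier.
ln values: [0.3646, 1.9213, 2.0122, -0.3425, 1.8931]
phi = -(0.3646 + 1.9213 + 2.0122 - 0.3425 + 1.8931) = -5.8488
Step 2: Compute augmented objective.
t*f(x) = 1.43*-0.72 = -1.0296
Total = -1.0296 - 5.8488 = -6.8784


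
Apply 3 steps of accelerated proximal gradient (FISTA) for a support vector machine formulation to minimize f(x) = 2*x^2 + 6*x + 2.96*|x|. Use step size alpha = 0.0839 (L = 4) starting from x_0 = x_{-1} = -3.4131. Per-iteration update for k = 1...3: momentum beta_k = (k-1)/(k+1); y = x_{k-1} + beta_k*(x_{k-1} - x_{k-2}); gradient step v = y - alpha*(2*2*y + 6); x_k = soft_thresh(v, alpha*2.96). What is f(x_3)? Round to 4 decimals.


FISTA on f(x) = 2*x^2 + 6*x + 2.96*|x|
L = 4, alpha = 0.0839
Iteration 1: beta = 0.0, y = -3.4131 + 0.0*(-3.4131 + 3.4131) = -3.4131
  grad(y) = -7.6524, v = y - alpha*grad = -2.7711
  prox(v) = soft_thresh(-2.7711, 0.2483) = -2.5227
Iteration 2: beta = 0.3333, y = -2.5227 + 0.3333*(-2.5227 + 3.4131) = -2.2259
  grad(y) = -2.9037, v = y - alpha*grad = -1.9823
  prox(v) = soft_thresh(-1.9823, 0.2483) = -1.734
Iteration 3: beta = 0.5, y = -1.734 + 0.5*(-1.734 + 2.5227) = -1.3396
  grad(y) = 0.6417, v = y - alpha*grad = -1.3934
  prox(v) = soft_thresh(-1.3934, 0.2483) = -1.1451
f(x_3) = 2*(-1.1451)^2 + 6*(-1.1451) + 2.96*|-1.1451| = -0.8586


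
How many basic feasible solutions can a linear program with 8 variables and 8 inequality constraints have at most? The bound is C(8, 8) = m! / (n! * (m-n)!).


Each vertex corresponds to some choice of n active constraints out of m, so the number of vertices is at most C(m, n) = m! / (n!(m-n)!).
m = 8, n = 8
Numerator: 8 * 7 * 6 * 5 * 4 * 3 * 2 * 1
Denominator: 8! = 40320
C(8, 8) = 1


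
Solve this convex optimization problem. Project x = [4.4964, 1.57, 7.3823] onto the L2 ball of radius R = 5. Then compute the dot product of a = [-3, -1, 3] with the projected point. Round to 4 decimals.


Step 1: Compute ||x|| (intermediates to 6 decimals).
||x|| = sqrt(4.4964^2 + 1.57^2 + 7.3823^2) = 8.785264
Step 2: Project.
Since ||x|| > R, scale = R/||x|| = 5/8.785264 = 0.569135, proj(x) = scale * x
proj(x) = [2.559059, 0.893542, 4.201525]
Step 3: Dot product.
a^T * proj(x) = -3*2.559059 - 1*0.893542 + 3*4.201525 = 4.0339


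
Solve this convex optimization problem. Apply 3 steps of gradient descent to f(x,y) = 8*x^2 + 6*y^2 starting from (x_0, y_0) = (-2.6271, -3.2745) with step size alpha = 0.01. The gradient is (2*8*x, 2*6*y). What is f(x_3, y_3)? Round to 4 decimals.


Gradient descent on f(x,y) = 8*x^2 + 6*y^2.
Starting point: (-2.6271, -3.2745), alpha = 0.01
Step 1: grad_x = 2*8*-2.6271 = -42.0336, grad_y = 2*6*-3.2745 = -39.294
  x_1 = -2.6271 - 0.01*-42.0336 = -2.2068
  y_1 = -3.2745 - 0.01*-39.294 = -2.8816
Step 2: grad_x = 2*8*-2.2068 = -35.3082, grad_y = 2*6*-2.8816 = -34.5787
  x_2 = -2.2068 - 0.01*-35.3082 = -1.8537
  y_2 = -2.8816 - 0.01*-34.5787 = -2.5358
Step 3: grad_x = 2*8*-1.8537 = -29.6589, grad_y = 2*6*-2.5358 = -30.4293
  x_3 = -1.8537 - 0.01*-29.6589 = -1.5571
  y_3 = -2.5358 - 0.01*-30.4293 = -2.2315
f(-1.5571, -2.2315) = 8*(-1.5571)^2 + 6*(-2.2315)^2 = 49.2733


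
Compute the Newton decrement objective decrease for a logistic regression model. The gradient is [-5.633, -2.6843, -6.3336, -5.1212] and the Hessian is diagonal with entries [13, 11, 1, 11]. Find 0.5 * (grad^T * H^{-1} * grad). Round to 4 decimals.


Step 1: H is diagonal, so H^(-1) * g = [-0.4333, -0.244, -6.3336, -0.4656].
Step 2: g^T H^(-1) g = sum_i g_i^2 / H_ii
  = (-5.633)^2/13 + (-2.6843)^2/11 + (-6.3336)^2/1 + (-5.1212)^2/11
  = 2.4408 + 0.655 + 40.1145 + 2.3842 = 45.5946
Step 3: Objective decrease = 0.5 * g^T H^(-1) g = 22.7973


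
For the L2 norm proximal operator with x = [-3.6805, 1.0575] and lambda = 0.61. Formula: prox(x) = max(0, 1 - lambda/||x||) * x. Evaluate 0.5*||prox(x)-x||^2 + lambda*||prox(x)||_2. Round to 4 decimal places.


Step 1: Compute ||x||.
||x|| = 3.8294
Step 2: Compute scaling factor.
scale = max(0, 1 - 0.61/3.8294) = 0.8407
Step 3: prox(x) = [-3.0942, 0.889]
||prox(x)|| = 3.2194
Step 4: Proximal objective.
0.5*||prox-x||^2 = 0.1861
lambda*||prox|| = 1.9638
Total = 2.1499


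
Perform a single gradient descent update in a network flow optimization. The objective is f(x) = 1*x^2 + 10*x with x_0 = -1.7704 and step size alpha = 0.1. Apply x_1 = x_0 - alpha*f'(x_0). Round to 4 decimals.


We compute the gradient at x_0 and apply the update.
f'(x) = 2*x + 10
f'(-1.7704) = 2*-1.7704 + 10 = 6.4592
x_1 = -1.7704 - 0.1*6.4592 = -2.4163


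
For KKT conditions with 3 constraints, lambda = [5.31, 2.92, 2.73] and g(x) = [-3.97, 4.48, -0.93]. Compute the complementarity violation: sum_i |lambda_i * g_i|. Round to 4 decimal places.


KKT complementary slackness check:
lambda_1 * g_1 = 5.31 * -3.97 = -21.0807
lambda_2 * g_2 = 2.92 * 4.48 = 13.0816
lambda_3 * g_3 = 2.73 * -0.93 = -2.5389
Total violation = 21.0807 + 13.0816 + 2.5389 = 36.7012


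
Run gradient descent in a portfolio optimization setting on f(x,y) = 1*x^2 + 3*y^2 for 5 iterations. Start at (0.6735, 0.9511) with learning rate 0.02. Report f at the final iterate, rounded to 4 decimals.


Gradient descent on f(x,y) = 1*x^2 + 3*y^2.
Starting point: (0.6735, 0.9511), alpha = 0.02
Step 1: grad_x = 2*1*0.6735 = 1.347, grad_y = 2*3*0.9511 = 5.7066
  x_1 = 0.6735 - 0.02*1.347 = 0.6466
  y_1 = 0.9511 - 0.02*5.7066 = 0.837
Step 2: grad_x = 2*1*0.6466 = 1.2931, grad_y = 2*3*0.837 = 5.0218
  x_2 = 0.6466 - 0.02*1.2931 = 0.6207
  y_2 = 0.837 - 0.02*5.0218 = 0.7365
Step 3: grad_x = 2*1*0.6207 = 1.2414, grad_y = 2*3*0.7365 = 4.4192
  x_3 = 0.6207 - 0.02*1.2414 = 0.5959
  y_3 = 0.7365 - 0.02*4.4192 = 0.6481
Step 4: grad_x = 2*1*0.5959 = 1.1917, grad_y = 2*3*0.6481 = 3.8889
  x_4 = 0.5959 - 0.02*1.1917 = 0.572
  y_4 = 0.6481 - 0.02*3.8889 = 0.5704
Step 5: grad_x = 2*1*0.572 = 1.1441, grad_y = 2*3*0.5704 = 3.4222
  x_5 = 0.572 - 0.02*1.1441 = 0.5492
  y_5 = 0.5704 - 0.02*3.4222 = 0.5019
f(0.5492, 0.5019) = 1*0.5492^2 + 3*0.5019^2 = 1.0574


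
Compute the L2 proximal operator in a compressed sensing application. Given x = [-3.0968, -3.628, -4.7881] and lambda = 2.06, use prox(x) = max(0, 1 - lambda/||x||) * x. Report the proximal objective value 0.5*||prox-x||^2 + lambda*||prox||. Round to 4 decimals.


Step 1: Compute ||x||.
||x|| = 6.7586
Step 2: Compute scaling factor.
scale = max(0, 1 - 2.06/6.7586) = 0.6952
Step 3: prox(x) = [-2.1529, -2.5222, -3.3287]
||prox(x)|| = 4.6986
Step 4: Proximal objective.
0.5*||prox-x||^2 = 2.1218
lambda*||prox|| = 9.6791
Total = 11.8009


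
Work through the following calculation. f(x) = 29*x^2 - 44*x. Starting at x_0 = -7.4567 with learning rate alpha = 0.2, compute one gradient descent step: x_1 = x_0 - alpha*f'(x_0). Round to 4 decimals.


We compute the gradient at x_0 and apply the update.
f'(x) = 58*x - 44
f'(-7.4567) = 58*-7.4567 - 44 = -476.4886
x_1 = -7.4567 - 0.2*-476.4886 = 87.841


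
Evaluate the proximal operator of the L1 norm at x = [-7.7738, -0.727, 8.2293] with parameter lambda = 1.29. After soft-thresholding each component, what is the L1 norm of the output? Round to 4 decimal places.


Soft-thresholding with lambda = 1.29:
prox(-7.7738) = sign(-7.7738)*max(|-7.7738| - 1.29, 0) = -6.4838
prox(-0.727) = sign(-0.727)*max(|-0.727| - 1.29, 0) = 0.0
prox(8.2293) = sign(8.2293)*max(|8.2293| - 1.29, 0) = 6.9393
prox(x) = [-6.4838, 0.0, 6.9393]
||prox(x)||_1 = 6.4838 + 0.0 + 6.9393 = 13.4231


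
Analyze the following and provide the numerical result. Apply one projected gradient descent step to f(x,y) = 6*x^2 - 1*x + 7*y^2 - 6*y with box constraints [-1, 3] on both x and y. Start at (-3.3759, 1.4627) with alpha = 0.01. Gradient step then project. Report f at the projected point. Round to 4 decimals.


Step 1: Compute gradient at (-3.3759, 1.4627).
grad_x = 2*6*-3.3759 - 1 = -41.5108
grad_y = 2*7*1.4627 - 6 = 14.4778
Step 2: Gradient step.
x_raw = -3.3759 - 0.01*-41.5108 = -2.9608
y_raw = 1.4627 - 0.01*14.4778 = 1.3179
Step 3: Project onto [-1, 3].
x_proj = clip(-2.9608) = -1.0
y_proj = clip(1.3179) = 1.3179
Step 4: Evaluate f.
f(-1.0, 1.3179) = 11.2509


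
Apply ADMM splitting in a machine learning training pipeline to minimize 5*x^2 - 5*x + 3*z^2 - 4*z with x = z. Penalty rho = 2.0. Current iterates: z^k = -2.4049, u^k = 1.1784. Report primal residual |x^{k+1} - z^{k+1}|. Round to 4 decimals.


ADMM iteration with rho = 2.0, z^k = -2.4049, u^k = 1.1784
Step 1: x-update.
Minimize 5*x^2 - 5*x + (2.0/2)*(x + 2.4049 + 1.1784)^2
FOC: (2*5 + 2.0)*x = 5 + 2.0*(-2.4049 - 1.1784)
x^{k+1} = -0.1806
Step 2: z-update.
Minimize 3*z^2 - 4*z + (2.0/2)*(-0.1806 - z + 1.1784)^2
FOC: (2*3 + 2.0)*z = 4 + 2.0*(-0.1806 + 1.1784)
z^{k+1} = 0.7495
Step 3: u-update.
u^{k+1} = 1.1784 - 0.1806 - 0.7495 = 0.2484
Step 4: Primal residual = |-0.1806 - 0.7495| = 0.93


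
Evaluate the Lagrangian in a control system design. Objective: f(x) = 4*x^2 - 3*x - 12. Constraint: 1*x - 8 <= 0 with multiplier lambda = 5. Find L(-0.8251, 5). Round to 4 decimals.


Step 1: Evaluate f(x).
f(-0.8251) = 4*(-0.8251)^2 - 3*(-0.8251) - 12 = -6.8015
Step 2: Evaluate g(x).
g(-0.8251) = 1*-0.8251 - 8 = -8.8251
Step 3: Compute Lagrangian.
L = -6.8015 + 5*-8.8251 = -50.927


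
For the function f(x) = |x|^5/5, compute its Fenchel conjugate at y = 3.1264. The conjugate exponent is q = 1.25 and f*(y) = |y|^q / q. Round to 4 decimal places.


The conjugate exponent q satisfies 1/p + 1/q = 1.
p = 5, so q = 5/(5 - 1) = 1.25
|y|^q = 3.1264^1.25 = 4.1572
f*(3.1264) = 4.1572 / 1.25 = 3.3258


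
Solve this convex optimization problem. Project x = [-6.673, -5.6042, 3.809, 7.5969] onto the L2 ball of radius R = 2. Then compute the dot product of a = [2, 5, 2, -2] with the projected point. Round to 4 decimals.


Step 1: Compute ||x|| (intermediates to 6 decimals).
||x|| = sqrt((-6.673)^2 + (-5.6042)^2 + 3.809^2 + 7.5969^2) = 12.171991
Step 2: Project.
Since ||x|| > R, scale = R/||x|| = 2/12.171991 = 0.164312, proj(x) = scale * x
proj(x) = [-1.096454, -0.920837, 0.625864, 1.248262]
Step 3: Dot product.
a^T * proj(x) = 2*(-1.096454) + 5*(-0.920837) + 2*0.625864 - 2*1.248262 = -8.0419


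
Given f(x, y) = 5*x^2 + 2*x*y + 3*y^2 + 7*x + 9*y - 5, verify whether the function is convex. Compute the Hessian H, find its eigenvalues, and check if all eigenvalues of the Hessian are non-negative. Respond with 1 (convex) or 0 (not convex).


The Hessian of f(x,y) = 5*x^2 + 2*x*y + 3*y^2 + 7*x + 9*y - 5 is:
H = [[10, 2], [2, 6]]
Trace = 10 + 6 = 16
Determinant = 10*6 - (2)^2 = 56
Discriminant = (16)^2 - 4*56 = 32.0
Eigenvalues: lambda_1 = 5.1716, lambda_2 = 10.8284
The function is convex.

1


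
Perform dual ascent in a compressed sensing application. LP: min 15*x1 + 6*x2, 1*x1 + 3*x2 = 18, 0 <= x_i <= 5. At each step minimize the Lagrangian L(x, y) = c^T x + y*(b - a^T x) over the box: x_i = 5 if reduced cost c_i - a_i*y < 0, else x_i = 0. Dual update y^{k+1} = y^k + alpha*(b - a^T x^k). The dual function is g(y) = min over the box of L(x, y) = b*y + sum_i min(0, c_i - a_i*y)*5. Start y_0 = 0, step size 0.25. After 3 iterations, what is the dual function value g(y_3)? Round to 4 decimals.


Dual ascent for LP: min 15*x1 + 6*x2, 1*x1 + 3*x2 = 18, 0 <= x_i <= 5
Step 1: y^k = 0.0, reduced costs: (15.0, 6.0)
  x^k = (0.0, 0.0), subgradient = b - a^T x = 18.0
  y^{k+1} = 0.0 + 0.25*18.0 = 4.5
Step 2: y^k = 4.5, reduced costs: (10.5, -7.5)
  x^k = (0.0, 5.0), subgradient = b - a^T x = 3.0
  y^{k+1} = 4.5 + 0.25*3.0 = 5.25
Step 3: y^k = 5.25, reduced costs: (9.75, -9.75)
  x^k = (0.0, 5.0), subgradient = b - a^T x = 3.0
  y^{k+1} = 5.25 + 0.25*3.0 = 6.0
Dual objective at y_3 = 6.0: reduced costs (9.0, -12.0), box minimizer x = (0.0, 5.0)
g(y_3) = b*y + (c1 - a1*y)*x1 + (c2 - a2*y)*x2 = 18*6.0 + 9.0*0.0 + (-12.0)*5.0 = 108.0 + 0.0 - 60.0 = 48.0


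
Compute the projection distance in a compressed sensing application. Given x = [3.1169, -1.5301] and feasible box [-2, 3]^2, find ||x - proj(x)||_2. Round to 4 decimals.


Project each component onto [-2, 3].
clip(3.1169) = 3.0, clip(-1.5301) = -1.5301
Projection = [3.0, -1.5301]
Squared diffs: [0.0137, 0.0]
Distance = sqrt(0.0137) = 0.1169


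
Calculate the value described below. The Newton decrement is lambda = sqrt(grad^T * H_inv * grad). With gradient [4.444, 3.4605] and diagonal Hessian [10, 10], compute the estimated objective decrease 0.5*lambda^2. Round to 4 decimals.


Step 1: H is diagonal, so H^(-1) * g = [0.4444, 0.3461].
Step 2: g^T H^(-1) g = sum_i g_i^2 / H_ii
  = (4.444)^2/10 + (3.4605)^2/10
  = 1.9749 + 1.1975 = 3.1724
Step 3: Objective decrease = 0.5 * g^T H^(-1) g = 1.5862


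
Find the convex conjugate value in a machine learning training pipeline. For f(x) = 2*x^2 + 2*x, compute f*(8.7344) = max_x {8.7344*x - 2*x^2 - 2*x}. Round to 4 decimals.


f*(y) = sup_x {y*x - a*x^2 - b*x} = sup_x {(y-b)*x - a*x^2}
FOC: (y - b) - 2a*x = 0 => x* = (y - b)/(2a)
x* = (8.7344 - 2)/(2*2) = 1.6836
f*(8.7344) = (y-b)^2/(4a) = (8.7344 - 2)^2/(4*2)
= 45.3521/8 = 5.669


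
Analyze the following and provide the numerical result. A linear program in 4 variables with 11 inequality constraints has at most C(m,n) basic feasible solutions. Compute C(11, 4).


Each vertex corresponds to some choice of n active constraints out of m, so the number of vertices is at most C(m, n) = m! / (n!(m-n)!).
m = 11, n = 4
Numerator: 11 * 10 * 9 * 8
Denominator: 4! = 24
C(11, 4) = 330


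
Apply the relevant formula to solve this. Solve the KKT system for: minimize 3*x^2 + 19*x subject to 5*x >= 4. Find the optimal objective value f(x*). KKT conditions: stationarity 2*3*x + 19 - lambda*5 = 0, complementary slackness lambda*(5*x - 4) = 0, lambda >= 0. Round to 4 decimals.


Step 1: Try lambda = 0 (constraint inactive).
x_unc = -19/(2*3) = -3.1667
Check: 5*-3.1667 = -15.8335 < 4 -- violated!
Step 2: Constraint must be active: 5*x = 4
x* = 4/5 = 0.8
lambda = (2*3*0.8 + 19)/5 = 4.76
Step 3: Compute optimal value.
f(x*) = 3*0.8^2 + 19*0.8 = 17.12


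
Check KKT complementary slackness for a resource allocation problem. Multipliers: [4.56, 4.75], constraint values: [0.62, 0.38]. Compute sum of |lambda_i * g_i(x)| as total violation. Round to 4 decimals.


KKT complementary slackness check:
lambda_1 * g_1 = 4.56 * 0.62 = 2.8272
lambda_2 * g_2 = 4.75 * 0.38 = 1.805
Total violation = 2.8272 + 1.805 = 4.6322


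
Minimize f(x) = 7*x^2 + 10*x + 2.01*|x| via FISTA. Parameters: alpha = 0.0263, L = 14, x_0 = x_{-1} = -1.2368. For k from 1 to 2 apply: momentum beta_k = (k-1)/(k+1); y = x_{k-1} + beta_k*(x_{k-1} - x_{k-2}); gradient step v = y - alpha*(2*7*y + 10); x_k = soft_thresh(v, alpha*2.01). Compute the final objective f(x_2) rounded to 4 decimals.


FISTA on f(x) = 7*x^2 + 10*x + 2.01*|x|
L = 14, alpha = 0.0263
Iteration 1: beta = 0.0, y = -1.2368 + 0.0*(-1.2368 + 1.2368) = -1.2368
  grad(y) = -7.3152, v = y - alpha*grad = -1.0444
  prox(v) = soft_thresh(-1.0444, 0.0529) = -0.9915
Iteration 2: beta = 0.3333, y = -0.9915 + 0.3333*(-0.9915 + 1.2368) = -0.9098
  grad(y) = -2.7371, v = y - alpha*grad = -0.8378
  prox(v) = soft_thresh(-0.8378, 0.0529) = -0.7849
f(x_2) = 7*(-0.7849)^2 + 10*(-0.7849) + 2.01*|-0.7849| = -1.9587


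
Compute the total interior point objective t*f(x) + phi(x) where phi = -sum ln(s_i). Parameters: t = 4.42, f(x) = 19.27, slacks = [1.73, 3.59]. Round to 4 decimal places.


Step 1: Compute log-barrier.
ln values: [0.5481, 1.2782]
phi = -(0.5481 + 1.2782) = -1.8263
Step 2: Compute augmented objective.
t*f(x) = 4.42*19.27 = 85.1734
Total = 85.1734 - 1.8263 = 83.3471


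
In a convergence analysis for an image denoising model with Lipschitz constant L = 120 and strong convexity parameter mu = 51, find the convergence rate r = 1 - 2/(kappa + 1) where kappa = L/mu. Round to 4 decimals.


Step 1: Compute the condition number.
kappa = L/mu = 120/51 = 2.3529
Step 2: Compute the convergence rate.
r = 1 - 2/(kappa + 1) = 1 - 2*mu/(L + mu) = (L - mu)/(L + mu) = 69/171 = 0.4035


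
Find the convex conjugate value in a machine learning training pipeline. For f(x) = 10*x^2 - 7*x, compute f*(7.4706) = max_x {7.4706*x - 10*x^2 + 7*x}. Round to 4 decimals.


f*(y) = sup_x {y*x - a*x^2 - b*x} = sup_x {(y-b)*x - a*x^2}
FOC: (y - b) - 2a*x = 0 => x* = (y - b)/(2a)
x* = (7.4706 + 7)/(2*10) = 0.7235
f*(7.4706) = (y-b)^2/(4a) = (7.4706 + 7)^2/(4*10)
= 209.3983/40 = 5.235


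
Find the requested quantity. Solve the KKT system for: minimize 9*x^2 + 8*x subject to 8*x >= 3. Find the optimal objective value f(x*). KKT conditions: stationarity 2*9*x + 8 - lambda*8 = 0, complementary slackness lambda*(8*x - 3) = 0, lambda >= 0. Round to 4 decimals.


Step 1: Try lambda = 0 (constraint inactive).
x_unc = -8/(2*9) = -0.4444
Check: 8*-0.4444 = -3.5552 < 3 -- violated!
Step 2: Constraint must be active: 8*x = 3
x* = 3/8 = 0.375
lambda = (2*9*0.375 + 8)/8 = 1.8438
Step 3: Compute optimal value.
f(x*) = 9*0.375^2 + 8*0.375 = 4.2656


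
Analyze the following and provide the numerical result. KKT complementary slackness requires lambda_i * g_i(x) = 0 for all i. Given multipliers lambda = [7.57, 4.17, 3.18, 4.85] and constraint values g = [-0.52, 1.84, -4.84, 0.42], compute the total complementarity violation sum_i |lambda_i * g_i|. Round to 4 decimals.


KKT complementary slackness check:
lambda_1 * g_1 = 7.57 * -0.52 = -3.9364
lambda_2 * g_2 = 4.17 * 1.84 = 7.6728
lambda_3 * g_3 = 3.18 * -4.84 = -15.3912
lambda_4 * g_4 = 4.85 * 0.42 = 2.037
Total violation = 3.9364 + 7.6728 + 15.3912 + 2.037 = 29.0374


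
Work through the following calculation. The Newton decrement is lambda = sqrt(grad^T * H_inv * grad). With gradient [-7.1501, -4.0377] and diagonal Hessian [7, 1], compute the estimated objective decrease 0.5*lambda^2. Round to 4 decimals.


Step 1: H is diagonal, so H^(-1) * g = [-1.0214, -4.0377].
Step 2: g^T H^(-1) g = sum_i g_i^2 / H_ii
  = (-7.1501)^2/7 + (-4.0377)^2/1
  = 7.3034 + 16.303 = 23.6064
Step 3: Objective decrease = 0.5 * g^T H^(-1) g = 11.8032


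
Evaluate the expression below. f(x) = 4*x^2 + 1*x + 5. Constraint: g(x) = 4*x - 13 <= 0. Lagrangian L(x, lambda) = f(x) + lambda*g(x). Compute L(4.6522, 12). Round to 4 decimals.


Step 1: Evaluate f(x).
f(4.6522) = 4*4.6522^2 + 1*4.6522 + 5 = 96.2241
Step 2: Evaluate g(x).
g(4.6522) = 4*4.6522 - 13 = 5.6088
Step 3: Compute Lagrangian.
L = 96.2241 + 12*5.6088 = 163.5297


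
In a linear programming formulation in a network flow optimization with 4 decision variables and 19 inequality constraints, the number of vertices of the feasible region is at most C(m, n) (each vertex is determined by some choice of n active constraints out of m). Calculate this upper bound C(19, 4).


Each vertex corresponds to some choice of n active constraints out of m, so the number of vertices is at most C(m, n) = m! / (n!(m-n)!).
m = 19, n = 4
Numerator: 19 * 18 * 17 * 16
Denominator: 4! = 24
C(19, 4) = 3876


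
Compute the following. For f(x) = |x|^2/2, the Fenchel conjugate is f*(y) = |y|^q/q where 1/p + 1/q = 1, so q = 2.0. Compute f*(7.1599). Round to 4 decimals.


The conjugate exponent q satisfies 1/p + 1/q = 1.
p = 2, so q = 2/(2 - 1) = 2.0
|y|^q = 7.1599^2.0 = 51.2642
f*(7.1599) = 51.2642 / 2.0 = 25.6321


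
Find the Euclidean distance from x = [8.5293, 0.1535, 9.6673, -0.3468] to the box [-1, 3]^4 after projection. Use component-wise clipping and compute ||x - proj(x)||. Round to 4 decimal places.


Project each component onto [-1, 3].
clip(8.5293) = 3.0, clip(0.1535) = 0.1535, clip(9.6673) = 3.0, clip(-0.3468) = -0.3468
Projection = [3.0, 0.1535, 3.0, -0.3468]
Squared diffs: [30.5732, 0.0, 44.4529, 0.0]
Distance = sqrt(75.0261) = 8.6618


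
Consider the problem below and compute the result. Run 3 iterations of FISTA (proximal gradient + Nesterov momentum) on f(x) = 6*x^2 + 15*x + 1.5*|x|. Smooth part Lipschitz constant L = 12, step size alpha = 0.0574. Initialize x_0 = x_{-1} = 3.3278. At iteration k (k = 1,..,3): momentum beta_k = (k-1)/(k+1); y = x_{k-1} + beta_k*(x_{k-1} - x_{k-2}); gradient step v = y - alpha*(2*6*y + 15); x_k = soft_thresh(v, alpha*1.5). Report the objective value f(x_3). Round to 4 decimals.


FISTA on f(x) = 6*x^2 + 15*x + 1.5*|x|
L = 12, alpha = 0.0574
Iteration 1: beta = 0.0, y = 3.3278 + 0.0*(3.3278 - 3.3278) = 3.3278
  grad(y) = 54.9336, v = y - alpha*grad = 0.1746
  prox(v) = soft_thresh(0.1746, 0.0861) = 0.0885
Iteration 2: beta = 0.3333, y = 0.0885 + 0.3333*(0.0885 - 3.3278) = -0.9913
  grad(y) = 3.105, v = y - alpha*grad = -1.1695
  prox(v) = soft_thresh(-1.1695, 0.0861) = -1.0834
Iteration 3: beta = 0.5, y = -1.0834 + 0.5*(-1.0834 - 0.0885) = -1.6693
  grad(y) = -5.0319, v = y - alpha*grad = -1.3805
  prox(v) = soft_thresh(-1.3805, 0.0861) = -1.2944
f(x_3) = 6*(-1.2944)^2 + 15*(-1.2944) + 1.5*|-1.2944| = -7.4216


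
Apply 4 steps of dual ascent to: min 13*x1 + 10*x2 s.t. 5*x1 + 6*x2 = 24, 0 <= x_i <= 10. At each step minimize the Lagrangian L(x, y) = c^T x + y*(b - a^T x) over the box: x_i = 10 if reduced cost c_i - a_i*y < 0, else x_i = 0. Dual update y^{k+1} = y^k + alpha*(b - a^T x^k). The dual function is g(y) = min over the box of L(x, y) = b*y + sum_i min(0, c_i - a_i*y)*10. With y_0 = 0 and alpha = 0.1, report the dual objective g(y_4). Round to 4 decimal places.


Dual ascent for LP: min 13*x1 + 10*x2, 5*x1 + 6*x2 = 24, 0 <= x_i <= 10
Step 1: y^k = 0.0, reduced costs: (13.0, 10.0)
  x^k = (0.0, 0.0), subgradient = b - a^T x = 24.0
  y^{k+1} = 0.0 + 0.1*24.0 = 2.4
Step 2: y^k = 2.4, reduced costs: (1.0, -4.4)
  x^k = (0.0, 10.0), subgradient = b - a^T x = -36.0
  y^{k+1} = 2.4 + 0.1*-36.0 = -1.2
Step 3: y^k = -1.2, reduced costs: (19.0, 17.2)
  x^k = (0.0, 0.0), subgradient = b - a^T x = 24.0
  y^{k+1} = -1.2 + 0.1*24.0 = 1.2
Step 4: y^k = 1.2, reduced costs: (7.0, 2.8)
  x^k = (0.0, 0.0), subgradient = b - a^T x = 24.0
  y^{k+1} = 1.2 + 0.1*24.0 = 3.6
Dual objective at y_4 = 3.6: reduced costs (-5.0, -11.6), box minimizer x = (10.0, 10.0)
g(y_4) = b*y + (c1 - a1*y)*x1 + (c2 - a2*y)*x2 = 24*3.6 + (-5.0)*10.0 + (-11.6)*10.0 = 86.4 - 50.0 - 116.0 = -79.6


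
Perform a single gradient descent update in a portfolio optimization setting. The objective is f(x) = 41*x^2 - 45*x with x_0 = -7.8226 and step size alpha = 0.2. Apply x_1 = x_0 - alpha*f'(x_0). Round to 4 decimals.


We compute the gradient at x_0 and apply the update.
f'(x) = 82*x - 45
f'(-7.8226) = 82*-7.8226 - 45 = -686.4532
x_1 = -7.8226 - 0.2*-686.4532 = 129.468


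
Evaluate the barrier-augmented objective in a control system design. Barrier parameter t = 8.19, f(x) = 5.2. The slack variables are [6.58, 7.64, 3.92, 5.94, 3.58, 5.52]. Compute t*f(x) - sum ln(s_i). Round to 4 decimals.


Step 1: Compute log-barrier.
ln values: [1.884, 2.0334, 1.3661, 1.7817, 1.2754, 1.7084]
phi = -(1.884 + 2.0334 + 1.3661 + 1.7817 + 1.2754 + 1.7084) = -10.049
Step 2: Compute augmented objective.
t*f(x) = 8.19*5.2 = 42.588
Total = 42.588 - 10.049 = 32.539


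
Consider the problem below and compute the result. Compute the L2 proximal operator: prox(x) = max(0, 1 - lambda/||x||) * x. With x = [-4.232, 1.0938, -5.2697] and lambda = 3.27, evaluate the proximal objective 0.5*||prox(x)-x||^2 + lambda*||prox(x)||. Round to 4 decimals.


Step 1: Compute ||x||.
||x|| = 6.8466
Step 2: Compute scaling factor.
scale = max(0, 1 - 3.27/6.8466) = 0.5224
Step 3: prox(x) = [-2.2108, 0.5714, -2.7528]
||prox(x)|| = 3.5766
Step 4: Proximal objective.
0.5*||prox-x||^2 = 5.3465
lambda*||prox|| = 11.6955
Total = 17.0419


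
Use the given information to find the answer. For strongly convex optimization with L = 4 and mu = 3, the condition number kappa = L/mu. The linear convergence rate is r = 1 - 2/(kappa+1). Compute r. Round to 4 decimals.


Step 1: Compute the condition number.
kappa = L/mu = 4/3 = 1.3333
Step 2: Compute the convergence rate.
r = 1 - 2/(kappa + 1) = 1 - 2*mu/(L + mu) = (L - mu)/(L + mu) = 1/7 = 0.1429


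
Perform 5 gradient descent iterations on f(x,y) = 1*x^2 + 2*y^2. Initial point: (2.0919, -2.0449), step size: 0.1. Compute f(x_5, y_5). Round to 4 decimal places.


Gradient descent on f(x,y) = 1*x^2 + 2*y^2.
Starting point: (2.0919, -2.0449), alpha = 0.1
Step 1: grad_x = 2*1*2.0919 = 4.1838, grad_y = 2*2*-2.0449 = -8.1796
  x_1 = 2.0919 - 0.1*4.1838 = 1.6735
  y_1 = -2.0449 - 0.1*-8.1796 = -1.2269
Step 2: grad_x = 2*1*1.6735 = 3.347, grad_y = 2*2*-1.2269 = -4.9078
  x_2 = 1.6735 - 0.1*3.347 = 1.3388
  y_2 = -1.2269 - 0.1*-4.9078 = -0.7362
Step 3: grad_x = 2*1*1.3388 = 2.6776, grad_y = 2*2*-0.7362 = -2.9447
  x_3 = 1.3388 - 0.1*2.6776 = 1.0711
  y_3 = -0.7362 - 0.1*-2.9447 = -0.4417
Step 4: grad_x = 2*1*1.0711 = 2.1421, grad_y = 2*2*-0.4417 = -1.7668
  x_4 = 1.0711 - 0.1*2.1421 = 0.8568
  y_4 = -0.4417 - 0.1*-1.7668 = -0.265
Step 5: grad_x = 2*1*0.8568 = 1.7137, grad_y = 2*2*-0.265 = -1.0601
  x_5 = 0.8568 - 0.1*1.7137 = 0.6855
  y_5 = -0.265 - 0.1*-1.0601 = -0.159
f(0.6855, -0.159) = 1*0.6855^2 + 2*(-0.159)^2 = 0.5204


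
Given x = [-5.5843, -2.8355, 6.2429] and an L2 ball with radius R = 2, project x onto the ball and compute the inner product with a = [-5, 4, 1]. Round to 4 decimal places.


Step 1: Compute ||x|| (intermediates to 6 decimals).
||x|| = sqrt((-5.5843)^2 + (-2.8355)^2 + 6.2429^2) = 8.842978
Step 2: Project.
Since ||x|| > R, scale = R/||x|| = 2/8.842978 = 0.226168, proj(x) = scale * x
proj(x) = [-1.26299, -0.641299, 1.411944]
Step 3: Dot product.
a^T * proj(x) = -5*(-1.26299) + 4*(-0.641299) + 1*1.411944 = 5.1617


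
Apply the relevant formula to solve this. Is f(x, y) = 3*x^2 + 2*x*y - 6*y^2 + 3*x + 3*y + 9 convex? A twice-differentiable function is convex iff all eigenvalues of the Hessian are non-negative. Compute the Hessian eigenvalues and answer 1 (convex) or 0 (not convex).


The Hessian of f(x,y) = 3*x^2 + 2*x*y - 6*y^2 + 3*x + 3*y + 9 is:
H = [[6, 2], [2, -12]]
Trace = 6 - 12 = -6
Determinant = 6*-12 - (2)^2 = -76
Discriminant = (-6)^2 - 4*-76 = 340.0
Eigenvalues: lambda_1 = -12.2195, lambda_2 = 6.2195
The function is not convex.

0


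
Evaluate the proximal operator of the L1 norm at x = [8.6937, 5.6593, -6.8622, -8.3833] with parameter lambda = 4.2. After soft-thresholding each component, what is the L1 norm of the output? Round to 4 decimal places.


Soft-thresholding with lambda = 4.2:
prox(8.6937) = sign(8.6937)*max(|8.6937| - 4.2, 0) = 4.4937
prox(5.6593) = sign(5.6593)*max(|5.6593| - 4.2, 0) = 1.4593
prox(-6.8622) = sign(-6.8622)*max(|-6.8622| - 4.2, 0) = -2.6622
prox(-8.3833) = sign(-8.3833)*max(|-8.3833| - 4.2, 0) = -4.1833
prox(x) = [4.4937, 1.4593, -2.6622, -4.1833]
||prox(x)||_1 = 4.4937 + 1.4593 + 2.6622 + 4.1833 = 12.7985


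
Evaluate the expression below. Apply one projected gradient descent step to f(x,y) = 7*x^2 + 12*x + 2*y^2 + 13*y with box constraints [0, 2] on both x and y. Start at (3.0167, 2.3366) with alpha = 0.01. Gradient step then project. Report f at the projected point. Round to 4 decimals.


Step 1: Compute gradient at (3.0167, 2.3366).
grad_x = 2*7*3.0167 + 12 = 54.2338
grad_y = 2*2*2.3366 + 13 = 22.3464
Step 2: Gradient step.
x_raw = 3.0167 - 0.01*54.2338 = 2.4744
y_raw = 2.3366 - 0.01*22.3464 = 2.1131
Step 3: Project onto [0, 2].
x_proj = clip(2.4744) = 2.0
y_proj = clip(2.1131) = 2.0
Step 4: Evaluate f.
f(2.0, 2.0) = 86.0


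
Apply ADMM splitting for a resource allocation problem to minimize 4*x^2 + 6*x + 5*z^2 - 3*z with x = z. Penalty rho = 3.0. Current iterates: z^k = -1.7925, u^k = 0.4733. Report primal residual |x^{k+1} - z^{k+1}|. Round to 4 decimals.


ADMM iteration with rho = 3.0, z^k = -1.7925, u^k = 0.4733
Step 1: x-update.
Minimize 4*x^2 + 6*x + (3.0/2)*(x + 1.7925 + 0.4733)^2
FOC: (2*4 + 3.0)*x = -6 + 3.0*(-1.7925 - 0.4733)
x^{k+1} = -1.1634
Step 2: z-update.
Minimize 5*z^2 - 3*z + (3.0/2)*(-1.1634 - z + 0.4733)^2
FOC: (2*5 + 3.0)*z = 3 + 3.0*(-1.1634 + 0.4733)
z^{k+1} = 0.0715
Step 3: u-update.
u^{k+1} = 0.4733 - 1.1634 - 0.0715 = -0.7616
Step 4: Primal residual = |-1.1634 - 0.0715| = 1.2349


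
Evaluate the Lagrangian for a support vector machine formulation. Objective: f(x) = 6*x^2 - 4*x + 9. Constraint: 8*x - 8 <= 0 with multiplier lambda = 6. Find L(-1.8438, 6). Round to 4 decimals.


Step 1: Evaluate f(x).
f(-1.8438) = 6*(-1.8438)^2 - 4*(-1.8438) + 9 = 36.7728
Step 2: Evaluate g(x).
g(-1.8438) = 8*-1.8438 - 8 = -22.7504
Step 3: Compute Lagrangian.
L = 36.7728 + 6*-22.7504 = -99.7296


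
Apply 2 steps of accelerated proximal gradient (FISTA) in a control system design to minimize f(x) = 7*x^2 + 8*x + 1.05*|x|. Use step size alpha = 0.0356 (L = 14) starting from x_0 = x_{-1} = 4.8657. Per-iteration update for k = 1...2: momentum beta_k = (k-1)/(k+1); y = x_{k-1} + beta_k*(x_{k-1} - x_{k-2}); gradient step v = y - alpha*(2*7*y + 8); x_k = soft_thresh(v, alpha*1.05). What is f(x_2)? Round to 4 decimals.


FISTA on f(x) = 7*x^2 + 8*x + 1.05*|x|
L = 14, alpha = 0.0356
Iteration 1: beta = 0.0, y = 4.8657 + 0.0*(4.8657 - 4.8657) = 4.8657
  grad(y) = 76.1198, v = y - alpha*grad = 2.1558
  prox(v) = soft_thresh(2.1558, 0.0374) = 2.1185
Iteration 2: beta = 0.3333, y = 2.1185 + 0.3333*(2.1185 - 4.8657) = 1.2027
  grad(y) = 24.8379, v = y - alpha*grad = 0.3185
  prox(v) = soft_thresh(0.3185, 0.0374) = 0.2811
f(x_2) = 7*0.2811^2 + 8*0.2811 + 1.05*|0.2811| = 3.097


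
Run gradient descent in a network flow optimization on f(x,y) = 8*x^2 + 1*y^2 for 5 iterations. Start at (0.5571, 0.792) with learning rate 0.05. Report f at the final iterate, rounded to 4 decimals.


Gradient descent on f(x,y) = 8*x^2 + 1*y^2.
Starting point: (0.5571, 0.792), alpha = 0.05
Step 1: grad_x = 2*8*0.5571 = 8.9136, grad_y = 2*1*0.792 = 1.584
  x_1 = 0.5571 - 0.05*8.9136 = 0.1114
  y_1 = 0.792 - 0.05*1.584 = 0.7128
Step 2: grad_x = 2*8*0.1114 = 1.7827, grad_y = 2*1*0.7128 = 1.4256
  x_2 = 0.1114 - 0.05*1.7827 = 0.0223
  y_2 = 0.7128 - 0.05*1.4256 = 0.6415
Step 3: grad_x = 2*8*0.0223 = 0.3565, grad_y = 2*1*0.6415 = 1.283
  x_3 = 0.0223 - 0.05*0.3565 = 0.0045
  y_3 = 0.6415 - 0.05*1.283 = 0.5774
Step 4: grad_x = 2*8*0.0045 = 0.0713, grad_y = 2*1*0.5774 = 1.1547
  x_4 = 0.0045 - 0.05*0.0713 = 0.0009
  y_4 = 0.5774 - 0.05*1.1547 = 0.5196
Step 5: grad_x = 2*8*0.0009 = 0.0143, grad_y = 2*1*0.5196 = 1.0393
  x_5 = 0.0009 - 0.05*0.0143 = 0.0002
  y_5 = 0.5196 - 0.05*1.0393 = 0.4677
f(0.0002, 0.4677) = 8*0.0002^2 + 1*0.4677^2 = 0.2187


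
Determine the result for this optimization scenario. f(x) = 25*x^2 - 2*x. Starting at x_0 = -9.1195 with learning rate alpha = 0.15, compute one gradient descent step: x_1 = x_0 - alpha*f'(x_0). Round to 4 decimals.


We compute the gradient at x_0 and apply the update.
f'(x) = 50*x - 2
f'(-9.1195) = 50*-9.1195 - 2 = -457.975
x_1 = -9.1195 - 0.15*-457.975 = 59.5768


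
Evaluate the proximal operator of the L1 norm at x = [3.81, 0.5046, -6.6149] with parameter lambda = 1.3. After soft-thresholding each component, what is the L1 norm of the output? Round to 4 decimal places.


Soft-thresholding with lambda = 1.3:
prox(3.81) = sign(3.81)*max(|3.81| - 1.3, 0) = 2.51
prox(0.5046) = sign(0.5046)*max(|0.5046| - 1.3, 0) = 0.0
prox(-6.6149) = sign(-6.6149)*max(|-6.6149| - 1.3, 0) = -5.3149
prox(x) = [2.51, 0.0, -5.3149]
||prox(x)||_1 = 2.51 + 0.0 + 5.3149 = 7.8249


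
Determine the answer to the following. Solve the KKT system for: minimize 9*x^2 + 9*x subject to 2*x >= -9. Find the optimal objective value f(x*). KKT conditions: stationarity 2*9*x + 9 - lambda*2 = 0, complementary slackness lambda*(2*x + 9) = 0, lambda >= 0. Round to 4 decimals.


Step 1: Try lambda = 0 (constraint inactive).
Stationarity: 2*9*x + 9 = 0
x* = -9/(2*9) = -0.5
Check constraint: 2*-0.5 = -1.0 >= -9 -- satisfied.
Step 2: Compute optimal value.
f(x*) = 9*(-0.5)^2 + 9*(-0.5) = -2.25


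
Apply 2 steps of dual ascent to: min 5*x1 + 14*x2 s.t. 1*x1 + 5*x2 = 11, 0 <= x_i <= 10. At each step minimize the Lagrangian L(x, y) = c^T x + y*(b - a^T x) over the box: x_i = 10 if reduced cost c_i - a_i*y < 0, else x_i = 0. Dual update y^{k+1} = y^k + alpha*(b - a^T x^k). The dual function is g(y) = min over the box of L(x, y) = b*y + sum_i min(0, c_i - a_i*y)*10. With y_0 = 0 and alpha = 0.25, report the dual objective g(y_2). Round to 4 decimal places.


Dual ascent for LP: min 5*x1 + 14*x2, 1*x1 + 5*x2 = 11, 0 <= x_i <= 10
Step 1: y^k = 0.0, reduced costs: (5.0, 14.0)
  x^k = (0.0, 0.0), subgradient = b - a^T x = 11.0
  y^{k+1} = 0.0 + 0.25*11.0 = 2.75
Step 2: y^k = 2.75, reduced costs: (2.25, 0.25)
  x^k = (0.0, 0.0), subgradient = b - a^T x = 11.0
  y^{k+1} = 2.75 + 0.25*11.0 = 5.5
Dual objective at y_2 = 5.5: reduced costs (-0.5, -13.5), box minimizer x = (10.0, 10.0)
g(y_2) = b*y + (c1 - a1*y)*x1 + (c2 - a2*y)*x2 = 11*5.5 + (-0.5)*10.0 + (-13.5)*10.0 = 60.5 - 5.0 - 135.0 = -79.5


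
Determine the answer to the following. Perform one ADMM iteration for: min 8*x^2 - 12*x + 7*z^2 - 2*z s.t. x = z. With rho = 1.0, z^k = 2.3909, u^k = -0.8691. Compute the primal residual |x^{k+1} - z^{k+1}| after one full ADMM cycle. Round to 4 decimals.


ADMM iteration with rho = 1.0, z^k = 2.3909, u^k = -0.8691
Step 1: x-update.
Minimize 8*x^2 - 12*x + (1.0/2)*(x - 2.3909 - 0.8691)^2
FOC: (2*8 + 1.0)*x = 12 + 1.0*(2.3909 + 0.8691)
x^{k+1} = 0.8976
Step 2: z-update.
Minimize 7*z^2 - 2*z + (1.0/2)*(0.8976 - z - 0.8691)^2
FOC: (2*7 + 1.0)*z = 2 + 1.0*(0.8976 - 0.8691)
z^{k+1} = 0.1352
Step 3: u-update.
u^{k+1} = -0.8691 + 0.8976 - 0.1352 = -0.1067
Step 4: Primal residual = |0.8976 - 0.1352| = 0.7624


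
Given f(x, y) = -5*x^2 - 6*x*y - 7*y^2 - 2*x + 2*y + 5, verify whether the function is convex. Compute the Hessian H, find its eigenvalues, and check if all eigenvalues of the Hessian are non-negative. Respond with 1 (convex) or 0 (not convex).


The Hessian of f(x,y) = -5*x^2 - 6*x*y - 7*y^2 - 2*x + 2*y + 5 is:
H = [[-10, -6], [-6, -14]]
Trace = -10 - 14 = -24
Determinant = -10*-14 - (-6)^2 = 104
Discriminant = (-24)^2 - 4*104 = 160.0
Eigenvalues: lambda_1 = -18.3246, lambda_2 = -5.6754
The function is not convex.

0


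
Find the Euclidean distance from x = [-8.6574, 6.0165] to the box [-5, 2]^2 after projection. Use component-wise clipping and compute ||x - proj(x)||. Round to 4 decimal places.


Project each component onto [-5, 2].
clip(-8.6574) = -5.0, clip(6.0165) = 2.0
Projection = [-5.0, 2.0]
Squared diffs: [13.3766, 16.1323]
Distance = sqrt(29.5089) = 5.4322


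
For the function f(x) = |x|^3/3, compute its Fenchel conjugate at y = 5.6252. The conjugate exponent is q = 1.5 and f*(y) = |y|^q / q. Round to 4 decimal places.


The conjugate exponent q satisfies 1/p + 1/q = 1.
p = 3, so q = 3/(3 - 1) = 1.5
|y|^q = 5.6252^1.5 = 13.3416
f*(5.6252) = 13.3416 / 1.5 = 8.8944


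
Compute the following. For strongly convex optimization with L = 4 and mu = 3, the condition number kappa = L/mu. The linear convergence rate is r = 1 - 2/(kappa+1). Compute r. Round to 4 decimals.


Step 1: Compute the condition number.
kappa = L/mu = 4/3 = 1.3333
Step 2: Compute the convergence rate.
r = 1 - 2/(kappa + 1) = 1 - 2*mu/(L + mu) = (L - mu)/(L + mu) = 1/7 = 0.1429


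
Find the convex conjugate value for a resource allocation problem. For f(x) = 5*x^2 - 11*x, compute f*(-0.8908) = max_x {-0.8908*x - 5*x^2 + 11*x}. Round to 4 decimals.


f*(y) = sup_x {y*x - a*x^2 - b*x} = sup_x {(y-b)*x - a*x^2}
FOC: (y - b) - 2a*x = 0 => x* = (y - b)/(2a)
x* = (-0.8908 + 11)/(2*5) = 1.0109
f*(-0.8908) = (y-b)^2/(4a) = (-0.8908 + 11)^2/(4*5)
= 102.1959/20 = 5.1098


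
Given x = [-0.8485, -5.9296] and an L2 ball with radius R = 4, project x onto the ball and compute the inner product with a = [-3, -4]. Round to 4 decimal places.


Step 1: Compute ||x|| (intermediates to 6 decimals).
||x|| = sqrt((-0.8485)^2 + (-5.9296)^2) = 5.990001
Step 2: Project.
Since ||x|| > R, scale = R/||x|| = 4/5.990001 = 0.66778, proj(x) = scale * x
proj(x) = [-0.566611, -3.959668]
Step 3: Dot product.
a^T * proj(x) = -3*(-0.566611) - 4*(-3.959668) = 17.5385


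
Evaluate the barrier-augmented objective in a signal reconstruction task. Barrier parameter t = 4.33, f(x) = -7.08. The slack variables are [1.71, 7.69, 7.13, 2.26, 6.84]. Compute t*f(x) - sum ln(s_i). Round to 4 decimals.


Step 1: Compute log-barrier.
ln values: [0.5365, 2.0399, 1.9643, 0.8154, 1.9228]
phi = -(0.5365 + 2.0399 + 1.9643 + 0.8154 + 1.9228) = -7.2789
Step 2: Compute augmented objective.
t*f(x) = 4.33*-7.08 = -30.6564
Total = -30.6564 - 7.2789 = -37.9353


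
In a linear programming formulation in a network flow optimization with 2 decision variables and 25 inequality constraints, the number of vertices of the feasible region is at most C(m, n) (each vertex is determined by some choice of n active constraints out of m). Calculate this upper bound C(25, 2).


Each vertex corresponds to some choice of n active constraints out of m, so the number of vertices is at most C(m, n) = m! / (n!(m-n)!).
m = 25, n = 2
Numerator: 25 * 24
Denominator: 2! = 2
C(25, 2) = 300


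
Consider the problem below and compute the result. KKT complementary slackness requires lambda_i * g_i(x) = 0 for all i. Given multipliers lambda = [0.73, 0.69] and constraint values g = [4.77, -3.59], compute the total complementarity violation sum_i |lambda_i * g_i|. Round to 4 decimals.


KKT complementary slackness check:
lambda_1 * g_1 = 0.73 * 4.77 = 3.4821
lambda_2 * g_2 = 0.69 * -3.59 = -2.4771
Total violation = 3.4821 + 2.4771 = 5.9592


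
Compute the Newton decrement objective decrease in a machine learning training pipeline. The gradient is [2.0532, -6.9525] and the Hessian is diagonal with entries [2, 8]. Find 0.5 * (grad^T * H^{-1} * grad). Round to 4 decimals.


Step 1: H is diagonal, so H^(-1) * g = [1.0266, -0.8691].
Step 2: g^T H^(-1) g = sum_i g_i^2 / H_ii
  = (2.0532)^2/2 + (-6.9525)^2/8
  = 2.1078 + 6.0422 = 8.15
Step 3: Objective decrease = 0.5 * g^T H^(-1) g = 4.075


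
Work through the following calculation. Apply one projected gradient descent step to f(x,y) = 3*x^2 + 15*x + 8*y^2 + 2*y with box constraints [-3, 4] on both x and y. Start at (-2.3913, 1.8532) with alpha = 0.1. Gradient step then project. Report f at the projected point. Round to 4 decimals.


Step 1: Compute gradient at (-2.3913, 1.8532).
grad_x = 2*3*-2.3913 + 15 = 0.6522
grad_y = 2*8*1.8532 + 2 = 31.6512
Step 2: Gradient step.
x_raw = -2.3913 - 0.1*0.6522 = -2.4565
y_raw = 1.8532 - 0.1*31.6512 = -1.3119
Step 3: Project onto [-3, 4].
x_proj = clip(-2.4565) = -2.4565
y_proj = clip(-1.3119) = -1.3119
Step 4: Evaluate f.
f(-2.4565, -1.3119) = -7.5991
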